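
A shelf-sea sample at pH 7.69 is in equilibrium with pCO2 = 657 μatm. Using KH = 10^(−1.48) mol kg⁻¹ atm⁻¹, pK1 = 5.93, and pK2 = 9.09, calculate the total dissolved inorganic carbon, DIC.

[CO2*] = KH · pCO2 = 10^(−1.48) × 657×10^-6 = 2.176×10^-5 mol/kg
α₀ = 1/(1 + K1/[H⁺] + K1K2/[H⁺]²) = 1/(1 + 10^+1.76 + 10^+0.36) = 0.01644
DIC = [CO2*]/α₀ = 2.176×10^-5 / 0.01644 = 1.32 mmol/kg

DIC = 1.32 mmol/kg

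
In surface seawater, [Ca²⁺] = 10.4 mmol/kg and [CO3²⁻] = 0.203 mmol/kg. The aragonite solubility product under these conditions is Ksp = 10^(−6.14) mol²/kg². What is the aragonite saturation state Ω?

Ω = 2.91

Ksp = 10^(−6.14) = 7.244×10^-7
Ω = [Ca²⁺][CO3²⁻]/Ksp = (10.4×10^-3)(0.203×10^-3) / 7.244×10^-7 = 2.91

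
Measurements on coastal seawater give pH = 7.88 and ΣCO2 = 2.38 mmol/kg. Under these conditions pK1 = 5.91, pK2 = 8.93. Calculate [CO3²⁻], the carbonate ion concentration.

α₂ = 1 / (1 + [H⁺]/K2 + [H⁺]²/(K1K2)) = 1 / (1 + 10^+1.05 + 10^-0.92)
   = 1 / (1 + 11.220 + 0.12023) = 1/12.340 = 0.08103
[CO3²⁻] = α₂ × DIC = 0.08103 × 2.38 = 0.193 mmol/kg

[CO3²⁻] = 0.193 mmol/kg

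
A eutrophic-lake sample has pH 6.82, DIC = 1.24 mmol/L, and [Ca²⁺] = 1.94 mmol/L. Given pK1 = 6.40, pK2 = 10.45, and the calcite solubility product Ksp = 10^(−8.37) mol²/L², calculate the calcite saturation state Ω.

α₂ = 1 / (1 + [H⁺]/K2 + [H⁺]²/(K1K2)) = 1 / (1 + 10^+3.63 + 10^+3.21)
   = 1 / (1 + 4265.8 + 1621.8) = 1/5888.6 = 0.0001698
[CO3²⁻] = α₂ × DIC = 0.0001698 × 1.24 = 0.0002106 mmol/L = 0.2106 μmol/L
Ksp = 10^(−8.37) = 4.266×10^-9
Ω = [Ca²⁺][CO3²⁻]/Ksp = (1.94×10^-3)(2.106×10^-7) / 4.266×10^-9 = 0.0958

Ω = 0.0958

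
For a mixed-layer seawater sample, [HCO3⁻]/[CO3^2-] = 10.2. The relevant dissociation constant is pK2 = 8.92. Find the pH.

pH = 7.91

From K2 = [H⁺][CO3^2-]/[HCO3⁻]:  pH = pK2 − log₁₀([HCO3⁻]/[CO3^2-])
log₁₀(10.2) = +1.009
pH = 8.92 − (+1.009) = 7.91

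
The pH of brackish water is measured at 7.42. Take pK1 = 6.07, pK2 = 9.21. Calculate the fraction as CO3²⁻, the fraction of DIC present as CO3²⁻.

α₂ = 1 / (1 + [H⁺]/K2 + [H⁺]²/(K1K2)) = 1 / (1 + 10^+1.79 + 10^+0.44)
   = 1 / (1 + 61.660 + 2.7542) = 1/65.414 = 0.01529

α₂ = 0.0153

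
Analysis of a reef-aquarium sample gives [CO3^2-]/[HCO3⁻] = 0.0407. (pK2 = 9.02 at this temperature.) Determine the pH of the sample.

pH = 7.63

From K2 = [H⁺][CO3^2-]/[HCO3⁻]:  pH = pK2 + log₁₀([CO3^2-]/[HCO3⁻])
log₁₀(0.0407) = -1.390
pH = 9.02 + (-1.390) = 7.63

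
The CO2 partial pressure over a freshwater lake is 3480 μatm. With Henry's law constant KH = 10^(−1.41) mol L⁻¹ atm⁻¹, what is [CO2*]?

KH = 10^(−1.41) = 3.890×10^-2 mol L⁻¹ atm⁻¹
[CO2*] = KH · pCO2 = 3.890×10^-2 × 3480×10^-6 atm = 1.35×10^-4 mol/L

[CO2*] = 135 μmol/L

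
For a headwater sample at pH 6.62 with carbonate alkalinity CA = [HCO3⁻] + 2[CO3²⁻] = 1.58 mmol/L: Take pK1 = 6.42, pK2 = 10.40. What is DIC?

CA = [HCO3⁻] + 2[CO3²⁻] = (α₁ + 2α₂)·DIC
At pH 6.62: [H⁺]/K1 = 10^-0.20 = 0.63096, K2/[H⁺] = 10^-3.78 = 0.00016596
α₁ = 1/(1 + 0.63096 + 0.00016596) = 1/1.6311 = 0.6131; α₂ = α₁·K2/[H⁺] = 0.0001017
α₁ + 2α₂ = 0.6133
DIC = CA / (α₁ + 2α₂) = 1.58 / 0.6133 = 2.58 mmol/L

DIC = 2.58 mmol/L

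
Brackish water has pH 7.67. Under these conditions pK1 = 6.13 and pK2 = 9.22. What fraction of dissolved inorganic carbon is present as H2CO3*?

α₀ = 0.0273

α₀ = 1 / (1 + K1/[H⁺] + K1K2/[H⁺]²) = 1 / (1 + 10^+1.54 + 10^-0.01)
   = 1 / (1 + 34.674 + 0.97724) = 1/36.651 = 0.02728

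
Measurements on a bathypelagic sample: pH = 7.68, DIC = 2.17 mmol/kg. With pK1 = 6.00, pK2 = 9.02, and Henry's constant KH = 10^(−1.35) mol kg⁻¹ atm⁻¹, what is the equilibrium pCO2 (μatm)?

pCO2 = 952 μatm

α₀ = 1 / (1 + K1/[H⁺] + K1K2/[H⁺]²) = 1 / (1 + 10^+1.68 + 10^+0.34)
   = 1 / (1 + 47.863 + 2.1878) = 1/51.051 = 0.01959
[CO2*] = α₀ × DIC = 0.01959 × 2.17 = 0.04251 mmol/kg
pCO2 = [CO2*]/KH = 4.251×10^-5 / 4.467×10^-2 = 952 μatm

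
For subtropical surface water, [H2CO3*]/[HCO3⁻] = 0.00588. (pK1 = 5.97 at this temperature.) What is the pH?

pH = 8.20

From K1 = [H⁺][HCO3⁻]/[H2CO3*]:  pH = pK1 − log₁₀([H2CO3*]/[HCO3⁻])
log₁₀(0.00588) = -2.231
pH = 5.97 − (-2.231) = 8.20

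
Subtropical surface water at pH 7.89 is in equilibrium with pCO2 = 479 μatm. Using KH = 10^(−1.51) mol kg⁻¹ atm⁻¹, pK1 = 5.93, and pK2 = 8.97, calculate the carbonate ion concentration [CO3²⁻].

[CO3²⁻] = 0.112 mmol/kg

[CO2*] = KH · pCO2 = 10^(−1.51) × 479×10^-6 = 1.480×10^-5 mol/kg
α₀ = 1/(1 + K1/[H⁺] + K1K2/[H⁺]²) = 1/(1 + 10^+1.96 + 10^+0.88) = 0.01002
DIC = [CO2*]/α₀ = 1.480×10^-5 / 0.01002 = 1.477 mmol/kg
[CO3²⁻] = α₂·DIC; α₂ = 0.07602, so [CO3²⁻] = 0.07602 × 1.477 = 0.112 mmol/kg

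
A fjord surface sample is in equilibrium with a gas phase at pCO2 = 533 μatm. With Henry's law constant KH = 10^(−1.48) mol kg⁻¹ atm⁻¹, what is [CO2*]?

[CO2*] = 17.6 μmol/kg

KH = 10^(−1.48) = 3.311×10^-2 mol kg⁻¹ atm⁻¹
[CO2*] = KH · pCO2 = 3.311×10^-2 × 533×10^-6 atm = 1.76×10^-5 mol/kg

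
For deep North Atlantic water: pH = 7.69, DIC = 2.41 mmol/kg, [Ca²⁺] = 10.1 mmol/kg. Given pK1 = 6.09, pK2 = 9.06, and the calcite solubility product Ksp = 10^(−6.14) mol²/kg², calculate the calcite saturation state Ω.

Ω = 1.34

α₂ = 1 / (1 + [H⁺]/K2 + [H⁺]²/(K1K2)) = 1 / (1 + 10^+1.37 + 10^-0.23)
   = 1 / (1 + 23.442 + 0.58884) = 1/25.031 = 0.03995
[CO3²⁻] = α₂ × DIC = 0.03995 × 2.41 = 0.09628 mmol/kg
Ksp = 10^(−6.14) = 7.244×10^-7
Ω = [Ca²⁺][CO3²⁻]/Ksp = (10.1×10^-3)(9.628×10^-5) / 7.244×10^-7 = 1.34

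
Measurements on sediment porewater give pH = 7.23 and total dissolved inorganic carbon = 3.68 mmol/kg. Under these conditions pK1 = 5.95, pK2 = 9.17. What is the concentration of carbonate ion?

α₂ = 1 / (1 + [H⁺]/K2 + [H⁺]²/(K1K2)) = 1 / (1 + 10^+1.94 + 10^+0.66)
   = 1 / (1 + 87.096 + 4.5709) = 1/92.667 = 0.01079
[CO3²⁻] = α₂ × DIC = 0.01079 × 3.68 = 0.0397 mmol/kg

[CO3²⁻] = 0.0397 mmol/kg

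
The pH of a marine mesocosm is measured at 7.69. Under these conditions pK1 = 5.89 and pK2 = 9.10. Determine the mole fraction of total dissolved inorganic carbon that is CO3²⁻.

α₂ = 1 / (1 + [H⁺]/K2 + [H⁺]²/(K1K2)) = 1 / (1 + 10^+1.41 + 10^-0.39)
   = 1 / (1 + 25.704 + 0.40738) = 1/27.111 = 0.03688

α₂ = 0.0369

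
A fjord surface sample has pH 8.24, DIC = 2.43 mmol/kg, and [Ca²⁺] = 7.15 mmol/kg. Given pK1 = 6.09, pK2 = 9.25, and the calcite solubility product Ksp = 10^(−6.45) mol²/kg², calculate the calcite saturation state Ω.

Ω = 4.33

α₂ = 1 / (1 + [H⁺]/K2 + [H⁺]²/(K1K2)) = 1 / (1 + 10^+1.01 + 10^-1.14)
   = 1 / (1 + 10.233 + 0.072444) = 1/11.305 = 0.08845
[CO3²⁻] = α₂ × DIC = 0.08845 × 2.43 = 0.2149 mmol/kg
Ksp = 10^(−6.45) = 3.548×10^-7
Ω = [Ca²⁺][CO3²⁻]/Ksp = (7.15×10^-3)(2.149×10^-4) / 3.548×10^-7 = 4.33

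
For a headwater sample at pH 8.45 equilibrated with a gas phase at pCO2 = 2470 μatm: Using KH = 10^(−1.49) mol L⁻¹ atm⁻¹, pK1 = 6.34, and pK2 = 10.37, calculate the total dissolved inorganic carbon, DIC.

[CO2*] = KH · pCO2 = 10^(−1.49) × 2470×10^-6 = 7.993×10^-5 mol/L
α₀ = 1/(1 + K1/[H⁺] + K1K2/[H⁺]²) = 1/(1 + 10^+2.11 + 10^+0.19) = 0.007612
DIC = [CO2*]/α₀ = 7.993×10^-5 / 0.007612 = 10.5 mmol/L

DIC = 10.5 mmol/L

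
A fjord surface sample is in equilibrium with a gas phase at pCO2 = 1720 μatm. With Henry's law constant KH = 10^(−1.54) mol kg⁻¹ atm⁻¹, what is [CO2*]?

[CO2*] = 49.6 μmol/kg

KH = 10^(−1.54) = 2.884×10^-2 mol kg⁻¹ atm⁻¹
[CO2*] = KH · pCO2 = 2.884×10^-2 × 1720×10^-6 atm = 4.96×10^-5 mol/kg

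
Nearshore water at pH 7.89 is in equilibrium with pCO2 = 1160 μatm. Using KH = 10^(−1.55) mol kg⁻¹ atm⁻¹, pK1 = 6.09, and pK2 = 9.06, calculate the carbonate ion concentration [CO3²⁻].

[CO3²⁻] = 0.139 mmol/kg

[CO2*] = KH · pCO2 = 10^(−1.55) × 1160×10^-6 = 3.269×10^-5 mol/kg
α₀ = 1/(1 + K1/[H⁺] + K1K2/[H⁺]²) = 1/(1 + 10^+1.80 + 10^+0.63) = 0.01463
DIC = [CO2*]/α₀ = 3.269×10^-5 / 0.01463 = 2.235 mmol/kg
[CO3²⁻] = α₂·DIC; α₂ = 0.06240, so [CO3²⁻] = 0.06240 × 2.235 = 0.139 mmol/kg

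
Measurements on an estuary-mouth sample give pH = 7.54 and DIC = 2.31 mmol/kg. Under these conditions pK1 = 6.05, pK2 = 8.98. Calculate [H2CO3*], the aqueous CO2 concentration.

α₀ = 1 / (1 + K1/[H⁺] + K1K2/[H⁺]²) = 1 / (1 + 10^+1.49 + 10^+0.05)
   = 1 / (1 + 30.903 + 1.1220) = 1/33.025 = 0.03028
[CO2*] = α₀ × DIC = 0.03028 × 2.31 = 0.0699 mmol/kg

[CO2*] = 0.0699 mmol/kg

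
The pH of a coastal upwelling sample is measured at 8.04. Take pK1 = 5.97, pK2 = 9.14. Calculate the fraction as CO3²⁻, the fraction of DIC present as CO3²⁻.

α₂ = 0.0730

α₂ = 1 / (1 + [H⁺]/K2 + [H⁺]²/(K1K2)) = 1 / (1 + 10^+1.10 + 10^-0.97)
   = 1 / (1 + 12.589 + 0.10715) = 1/13.696 = 0.07301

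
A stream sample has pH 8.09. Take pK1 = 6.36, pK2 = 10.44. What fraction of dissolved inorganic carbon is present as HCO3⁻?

α₁ = 0.977

α₁ = 1 / (1 + [H⁺]/K1 + K2/[H⁺]) = 1 / (1 + 10^-1.73 + 10^-2.35)
   = 1 / (1 + 0.018621 + 0.0044668) = 1/1.0231 = 0.9774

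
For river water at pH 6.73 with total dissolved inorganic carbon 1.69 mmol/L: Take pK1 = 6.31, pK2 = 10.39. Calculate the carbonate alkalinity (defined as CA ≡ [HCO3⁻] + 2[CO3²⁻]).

CA = 1.22 mmol/L

CA = [HCO3⁻] + 2[CO3²⁻] = (α₁ + 2α₂)·DIC
At pH 6.73: [H⁺]/K1 = 10^-0.42 = 0.38019, K2/[H⁺] = 10^-3.66 = 0.00021878
α₁ = 1/(1 + 0.38019 + 0.00021878) = 1/1.3804 = 0.7244; α₂ = α₁·K2/[H⁺] = 0.0001585
α₁ + 2α₂ = 0.7247
CA = 0.7247 × 1.69 = 1.22 mmol/L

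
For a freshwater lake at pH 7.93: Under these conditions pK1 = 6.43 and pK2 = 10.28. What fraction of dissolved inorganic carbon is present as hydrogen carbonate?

α₁ = 0.965

α₁ = 1 / (1 + [H⁺]/K1 + K2/[H⁺]) = 1 / (1 + 10^-1.50 + 10^-2.35)
   = 1 / (1 + 0.031623 + 0.0044668) = 1/1.0361 = 0.9652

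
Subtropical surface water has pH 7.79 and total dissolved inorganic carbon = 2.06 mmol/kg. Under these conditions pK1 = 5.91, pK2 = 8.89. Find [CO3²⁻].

[CO3²⁻] = 0.150 mmol/kg

α₂ = 1 / (1 + [H⁺]/K2 + [H⁺]²/(K1K2)) = 1 / (1 + 10^+1.10 + 10^-0.78)
   = 1 / (1 + 12.589 + 0.16596) = 1/13.755 = 0.07270
[CO3²⁻] = α₂ × DIC = 0.07270 × 2.06 = 0.150 mmol/kg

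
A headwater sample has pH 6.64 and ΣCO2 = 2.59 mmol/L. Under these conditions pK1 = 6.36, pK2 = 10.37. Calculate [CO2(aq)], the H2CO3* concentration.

[CO2*] = 0.891 mmol/L

α₀ = 1 / (1 + K1/[H⁺] + K1K2/[H⁺]²) = 1 / (1 + 10^+0.28 + 10^-3.45)
   = 1 / (1 + 1.9055 + 0.00035481) = 1/2.9058 = 0.3441
[CO2*] = α₀ × DIC = 0.3441 × 2.59 = 0.891 mmol/L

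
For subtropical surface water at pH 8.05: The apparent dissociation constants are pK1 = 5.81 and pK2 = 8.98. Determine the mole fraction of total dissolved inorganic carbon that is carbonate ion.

α₂ = 1 / (1 + [H⁺]/K2 + [H⁺]²/(K1K2)) = 1 / (1 + 10^+0.93 + 10^-1.31)
   = 1 / (1 + 8.5114 + 0.048978) = 1/9.5604 = 0.1046

α₂ = 0.105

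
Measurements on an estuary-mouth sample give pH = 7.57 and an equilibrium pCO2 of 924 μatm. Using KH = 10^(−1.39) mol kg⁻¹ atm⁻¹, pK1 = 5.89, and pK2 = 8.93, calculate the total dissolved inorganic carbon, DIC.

DIC = 1.92 mmol/kg

[CO2*] = KH · pCO2 = 10^(−1.39) × 924×10^-6 = 3.764×10^-5 mol/kg
α₀ = 1/(1 + K1/[H⁺] + K1K2/[H⁺]²) = 1/(1 + 10^+1.68 + 10^+0.32) = 0.01963
DIC = [CO2*]/α₀ = 3.764×10^-5 / 0.01963 = 1.92 mmol/kg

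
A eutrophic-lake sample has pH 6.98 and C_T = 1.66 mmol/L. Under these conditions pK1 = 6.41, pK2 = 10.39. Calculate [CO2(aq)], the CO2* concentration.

α₀ = 1 / (1 + K1/[H⁺] + K1K2/[H⁺]²) = 1 / (1 + 10^+0.57 + 10^-2.84)
   = 1 / (1 + 3.7154 + 0.0014454) = 1/4.7168 = 0.2120
[CO2*] = α₀ × DIC = 0.2120 × 1.66 = 0.352 mmol/L

[CO2*] = 0.352 mmol/L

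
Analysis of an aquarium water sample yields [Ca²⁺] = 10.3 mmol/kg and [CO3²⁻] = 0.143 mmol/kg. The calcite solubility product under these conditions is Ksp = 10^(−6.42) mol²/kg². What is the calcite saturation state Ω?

Ksp = 10^(−6.42) = 3.802×10^-7
Ω = [Ca²⁺][CO3²⁻]/Ksp = (10.3×10^-3)(0.143×10^-3) / 3.802×10^-7 = 3.87

Ω = 3.87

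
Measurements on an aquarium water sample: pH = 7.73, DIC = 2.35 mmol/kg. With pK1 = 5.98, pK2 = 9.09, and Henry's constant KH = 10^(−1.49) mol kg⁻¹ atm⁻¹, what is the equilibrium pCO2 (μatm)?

α₀ = 1 / (1 + K1/[H⁺] + K1K2/[H⁺]²) = 1 / (1 + 10^+1.75 + 10^+0.39)
   = 1 / (1 + 56.234 + 2.4547) = 1/59.689 = 0.01675
[CO2*] = α₀ × DIC = 0.01675 × 2.35 = 0.03937 mmol/kg
pCO2 = [CO2*]/KH = 3.937×10^-5 / 3.236×10^-2 = 1220 μatm

pCO2 = 1220 μatm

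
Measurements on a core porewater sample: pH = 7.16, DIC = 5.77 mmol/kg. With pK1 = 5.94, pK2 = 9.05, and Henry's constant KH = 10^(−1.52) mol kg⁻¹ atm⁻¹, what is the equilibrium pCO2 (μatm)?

pCO2 = 1.07×10^4 μatm

α₀ = 1 / (1 + K1/[H⁺] + K1K2/[H⁺]²) = 1 / (1 + 10^+1.22 + 10^-0.67)
   = 1 / (1 + 16.596 + 0.21380) = 1/17.810 = 0.05615
[CO2*] = α₀ × DIC = 0.05615 × 5.77 = 0.3240 mmol/kg
pCO2 = [CO2*]/KH = 3.240×10^-4 / 3.020×10^-2 = 1.07×10^4 μatm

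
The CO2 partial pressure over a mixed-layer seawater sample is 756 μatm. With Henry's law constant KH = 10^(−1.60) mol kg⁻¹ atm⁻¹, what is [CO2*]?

KH = 10^(−1.60) = 2.512×10^-2 mol kg⁻¹ atm⁻¹
[CO2*] = KH · pCO2 = 2.512×10^-2 × 756×10^-6 atm = 1.90×10^-5 mol/kg

[CO2*] = 19.0 μmol/kg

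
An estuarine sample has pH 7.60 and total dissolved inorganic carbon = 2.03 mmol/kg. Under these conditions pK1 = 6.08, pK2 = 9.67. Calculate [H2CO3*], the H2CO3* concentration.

[CO2*] = 0.0590 mmol/kg

α₀ = 1 / (1 + K1/[H⁺] + K1K2/[H⁺]²) = 1 / (1 + 10^+1.52 + 10^-0.55)
   = 1 / (1 + 33.113 + 0.28184) = 1/34.395 = 0.02907
[CO2*] = α₀ × DIC = 0.02907 × 2.03 = 0.0590 mmol/kg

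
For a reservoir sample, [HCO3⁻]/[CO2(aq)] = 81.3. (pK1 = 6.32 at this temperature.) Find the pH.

pH = 8.23

From K1 = [H⁺][HCO3⁻]/[CO2(aq)]:  pH = pK1 + log₁₀([HCO3⁻]/[CO2(aq)])
log₁₀(81.3) = +1.910
pH = 6.32 + (+1.910) = 8.23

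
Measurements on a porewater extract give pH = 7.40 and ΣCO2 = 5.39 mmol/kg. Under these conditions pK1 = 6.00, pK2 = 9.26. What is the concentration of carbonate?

[CO3²⁻] = 0.0706 mmol/kg

α₂ = 1 / (1 + [H⁺]/K2 + [H⁺]²/(K1K2)) = 1 / (1 + 10^+1.86 + 10^+0.46)
   = 1 / (1 + 72.444 + 2.8840) = 1/76.328 = 0.01310
[CO3²⁻] = α₂ × DIC = 0.01310 × 5.39 = 0.0706 mmol/kg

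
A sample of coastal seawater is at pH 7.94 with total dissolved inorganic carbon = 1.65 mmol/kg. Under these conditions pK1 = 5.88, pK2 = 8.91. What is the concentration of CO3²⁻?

α₂ = 1 / (1 + [H⁺]/K2 + [H⁺]²/(K1K2)) = 1 / (1 + 10^+0.97 + 10^-1.09)
   = 1 / (1 + 9.3325 + 0.081283) = 1/10.414 = 0.09603
[CO3²⁻] = α₂ × DIC = 0.09603 × 1.65 = 0.158 mmol/kg

[CO3²⁻] = 0.158 mmol/kg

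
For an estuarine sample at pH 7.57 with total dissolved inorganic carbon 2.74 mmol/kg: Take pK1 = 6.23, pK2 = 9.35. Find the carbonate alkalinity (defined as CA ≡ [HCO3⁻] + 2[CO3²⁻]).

CA = [HCO3⁻] + 2[CO3²⁻] = (α₁ + 2α₂)·DIC
At pH 7.57: [H⁺]/K1 = 10^-1.34 = 0.045709, K2/[H⁺] = 10^-1.78 = 0.016596
α₁ = 1/(1 + 0.045709 + 0.016596) = 1/1.0623 = 0.9413; α₂ = α₁·K2/[H⁺] = 0.01562
α₁ + 2α₂ = 0.9726
CA = 0.9726 × 2.74 = 2.66 mmol/kg

CA = 2.66 mmol/kg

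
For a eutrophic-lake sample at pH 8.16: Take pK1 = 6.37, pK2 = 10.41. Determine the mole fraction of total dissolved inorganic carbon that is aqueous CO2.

α₀ = 0.0159

α₀ = 1 / (1 + K1/[H⁺] + K1K2/[H⁺]²) = 1 / (1 + 10^+1.79 + 10^-0.46)
   = 1 / (1 + 61.660 + 0.34674) = 1/63.006 = 0.01587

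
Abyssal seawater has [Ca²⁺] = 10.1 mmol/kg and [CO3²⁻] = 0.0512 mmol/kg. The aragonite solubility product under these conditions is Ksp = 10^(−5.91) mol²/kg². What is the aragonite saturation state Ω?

Ω = 0.420

Ksp = 10^(−5.91) = 1.230×10^-6
Ω = [Ca²⁺][CO3²⁻]/Ksp = (10.1×10^-3)(0.0512×10^-3) / 1.230×10^-6 = 0.420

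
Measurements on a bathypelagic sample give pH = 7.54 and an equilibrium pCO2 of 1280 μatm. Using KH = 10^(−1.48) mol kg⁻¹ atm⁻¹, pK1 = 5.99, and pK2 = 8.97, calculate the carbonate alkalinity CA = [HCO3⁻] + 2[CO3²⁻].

CA = 1.62 mmol/kg

[CO2*] = KH · pCO2 = 10^(−1.48) × 1280×10^-6 = 4.238×10^-5 mol/kg
α₀ = 1/(1 + K1/[H⁺] + K1K2/[H⁺]²) = 1/(1 + 10^+1.55 + 10^+0.12) = 0.02646
DIC = [CO2*]/α₀ = 4.238×10^-5 / 0.02646 = 1.602 mmol/kg
CA = (α₁ + 2α₂)·DIC = (0.9387 + 2×0.03487) × 1.602 = 1.62 mmol/kg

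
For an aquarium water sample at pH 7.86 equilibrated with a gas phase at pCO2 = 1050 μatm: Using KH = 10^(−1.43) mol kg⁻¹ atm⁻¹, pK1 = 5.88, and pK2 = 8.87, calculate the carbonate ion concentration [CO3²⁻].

[CO3²⁻] = 0.364 mmol/kg

[CO2*] = KH · pCO2 = 10^(−1.43) × 1050×10^-6 = 3.901×10^-5 mol/kg
α₀ = 1/(1 + K1/[H⁺] + K1K2/[H⁺]²) = 1/(1 + 10^+1.98 + 10^+0.97) = 0.009449
DIC = [CO2*]/α₀ = 3.901×10^-5 / 0.009449 = 4.129 mmol/kg
[CO3²⁻] = α₂·DIC; α₂ = 0.08818, so [CO3²⁻] = 0.08818 × 4.129 = 0.364 mmol/kg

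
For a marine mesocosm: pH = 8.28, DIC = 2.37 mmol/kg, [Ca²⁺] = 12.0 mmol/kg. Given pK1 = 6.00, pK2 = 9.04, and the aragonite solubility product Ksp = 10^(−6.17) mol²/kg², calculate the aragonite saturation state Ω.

α₂ = 1 / (1 + [H⁺]/K2 + [H⁺]²/(K1K2)) = 1 / (1 + 10^+0.76 + 10^-1.52)
   = 1 / (1 + 5.7544 + 0.030200) = 1/6.7846 = 0.1474
[CO3²⁻] = α₂ × DIC = 0.1474 × 2.37 = 0.3493 mmol/kg
Ksp = 10^(−6.17) = 6.761×10^-7
Ω = [Ca²⁺][CO3²⁻]/Ksp = (12.0×10^-3)(3.493×10^-4) / 6.761×10^-7 = 6.20

Ω = 6.20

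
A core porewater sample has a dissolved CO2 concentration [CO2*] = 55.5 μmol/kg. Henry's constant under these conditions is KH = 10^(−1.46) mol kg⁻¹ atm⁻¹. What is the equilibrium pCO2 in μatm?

KH = 10^(−1.46) = 3.467×10^-2 mol kg⁻¹ atm⁻¹
pCO2 = [CO2*]/KH = 55.5×10^-6 / 3.467×10^-2 = 1.60×10^-3 atm = 1600 μatm

pCO2 = 1600 μatm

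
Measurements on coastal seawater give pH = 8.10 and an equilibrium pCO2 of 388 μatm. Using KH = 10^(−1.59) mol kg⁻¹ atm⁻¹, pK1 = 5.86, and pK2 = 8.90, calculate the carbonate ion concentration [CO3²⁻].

[CO3²⁻] = 0.275 mmol/kg

[CO2*] = KH · pCO2 = 10^(−1.59) × 388×10^-6 = 9.973×10^-6 mol/kg
α₀ = 1/(1 + K1/[H⁺] + K1K2/[H⁺]²) = 1/(1 + 10^+2.24 + 10^+1.44) = 0.004943
DIC = [CO2*]/α₀ = 9.973×10^-6 / 0.004943 = 2.018 mmol/kg
[CO3²⁻] = α₂·DIC; α₂ = 0.1361, so [CO3²⁻] = 0.1361 × 2.018 = 0.275 mmol/kg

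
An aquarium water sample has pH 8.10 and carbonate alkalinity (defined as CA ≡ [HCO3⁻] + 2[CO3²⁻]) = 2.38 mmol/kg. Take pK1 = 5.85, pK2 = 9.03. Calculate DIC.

CA = [HCO3⁻] + 2[CO3²⁻] = (α₁ + 2α₂)·DIC
At pH 8.10: [H⁺]/K1 = 10^-2.25 = 0.0056234, K2/[H⁺] = 10^-0.93 = 0.11749
α₁ = 1/(1 + 0.0056234 + 0.11749) = 1/1.1231 = 0.8904; α₂ = α₁·K2/[H⁺] = 0.1046
α₁ + 2α₂ = 1.0996
DIC = CA / (α₁ + 2α₂) = 2.38 / 1.0996 = 2.16 mmol/kg

DIC = 2.16 mmol/kg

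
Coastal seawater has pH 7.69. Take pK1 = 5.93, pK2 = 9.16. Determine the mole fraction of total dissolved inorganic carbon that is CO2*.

α₀ = 1 / (1 + K1/[H⁺] + K1K2/[H⁺]²) = 1 / (1 + 10^+1.76 + 10^+0.29)
   = 1 / (1 + 57.544 + 1.9498) = 1/60.494 = 0.01653

α₀ = 0.0165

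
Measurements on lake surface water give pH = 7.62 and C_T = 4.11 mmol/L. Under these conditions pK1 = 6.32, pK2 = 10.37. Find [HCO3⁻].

α₁ = 1 / (1 + [H⁺]/K1 + K2/[H⁺]) = 1 / (1 + 10^-1.30 + 10^-2.75)
   = 1 / (1 + 0.050119 + 0.0017783) = 1/1.0519 = 0.9507
[HCO3⁻] = α₁ × DIC = 0.9507 × 4.11 = 3.91 mmol/L

[HCO3⁻] = 3.91 mmol/L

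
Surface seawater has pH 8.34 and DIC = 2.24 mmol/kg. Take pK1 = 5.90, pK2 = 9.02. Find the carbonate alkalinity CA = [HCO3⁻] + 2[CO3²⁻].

CA = 2.62 mmol/kg

CA = [HCO3⁻] + 2[CO3²⁻] = (α₁ + 2α₂)·DIC
At pH 8.34: [H⁺]/K1 = 10^-2.44 = 0.0036308, K2/[H⁺] = 10^-0.68 = 0.20893
α₁ = 1/(1 + 0.0036308 + 0.20893) = 1/1.2126 = 0.8247; α₂ = α₁·K2/[H⁺] = 0.1723
α₁ + 2α₂ = 1.1693
CA = 1.1693 × 2.24 = 2.62 mmol/kg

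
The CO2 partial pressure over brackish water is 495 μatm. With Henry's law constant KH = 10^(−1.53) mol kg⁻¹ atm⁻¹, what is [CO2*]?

[CO2*] = 14.6 μmol/kg

KH = 10^(−1.53) = 2.951×10^-2 mol kg⁻¹ atm⁻¹
[CO2*] = KH · pCO2 = 2.951×10^-2 × 495×10^-6 atm = 1.46×10^-5 mol/kg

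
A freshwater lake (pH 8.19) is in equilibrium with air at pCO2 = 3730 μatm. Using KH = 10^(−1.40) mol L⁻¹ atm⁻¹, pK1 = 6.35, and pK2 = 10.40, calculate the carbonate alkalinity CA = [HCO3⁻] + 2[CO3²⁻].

CA = 10.4 mmol/L

[CO2*] = KH · pCO2 = 10^(−1.40) × 3730×10^-6 = 1.485×10^-4 mol/L
α₀ = 1/(1 + K1/[H⁺] + K1K2/[H⁺]²) = 1/(1 + 10^+1.84 + 10^-0.37) = 0.01416
DIC = [CO2*]/α₀ = 1.485×10^-4 / 0.01416 = 10.49 mmol/L
CA = (α₁ + 2α₂)·DIC = (0.9798 + 2×0.006041) × 10.49 = 10.4 mmol/L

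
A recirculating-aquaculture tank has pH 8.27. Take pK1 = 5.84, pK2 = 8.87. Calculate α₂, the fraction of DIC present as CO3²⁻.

α₂ = 1 / (1 + [H⁺]/K2 + [H⁺]²/(K1K2)) = 1 / (1 + 10^+0.60 + 10^-1.83)
   = 1 / (1 + 3.9811 + 0.014791) = 1/4.9959 = 0.2002

α₂ = 0.200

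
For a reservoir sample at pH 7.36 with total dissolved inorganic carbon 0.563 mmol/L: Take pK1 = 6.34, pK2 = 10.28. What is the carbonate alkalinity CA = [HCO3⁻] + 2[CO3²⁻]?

CA = [HCO3⁻] + 2[CO3²⁻] = (α₁ + 2α₂)·DIC
At pH 7.36: [H⁺]/K1 = 10^-1.02 = 0.095499, K2/[H⁺] = 10^-2.92 = 0.0012023
α₁ = 1/(1 + 0.095499 + 0.0012023) = 1/1.0967 = 0.9118; α₂ = α₁·K2/[H⁺] = 0.001096
α₁ + 2α₂ = 0.9140
CA = 0.9140 × 0.563 = 0.515 mmol/L

CA = 0.515 mmol/L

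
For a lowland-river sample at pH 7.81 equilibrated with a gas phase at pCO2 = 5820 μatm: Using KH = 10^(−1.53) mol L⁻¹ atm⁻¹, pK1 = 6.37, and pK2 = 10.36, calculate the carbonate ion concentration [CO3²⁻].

[CO2*] = KH · pCO2 = 10^(−1.53) × 5820×10^-6 = 1.718×10^-4 mol/L
α₀ = 1/(1 + K1/[H⁺] + K1K2/[H⁺]²) = 1/(1 + 10^+1.44 + 10^-1.11) = 0.03494
DIC = [CO2*]/α₀ = 1.718×10^-4 / 0.03494 = 4.916 mmol/L
[CO3²⁻] = α₂·DIC; α₂ = 0.002712, so [CO3²⁻] = 0.002712 × 4.916 = 0.0133 mmol/L = 13.3 μmol/L

[CO3²⁻] = 13.3 μmol/L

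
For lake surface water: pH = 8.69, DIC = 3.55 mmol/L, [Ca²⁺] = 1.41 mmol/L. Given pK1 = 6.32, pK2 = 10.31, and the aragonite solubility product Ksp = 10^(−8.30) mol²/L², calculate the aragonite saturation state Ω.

α₂ = 1 / (1 + [H⁺]/K2 + [H⁺]²/(K1K2)) = 1 / (1 + 10^+1.62 + 10^-0.75)
   = 1 / (1 + 41.687 + 0.17783) = 1/42.865 = 0.02333
[CO3²⁻] = α₂ × DIC = 0.02333 × 3.55 = 0.08282 mmol/L
Ksp = 10^(−8.30) = 5.012×10^-9
Ω = [Ca²⁺][CO3²⁻]/Ksp = (1.41×10^-3)(8.282×10^-5) / 5.012×10^-9 = 23.3

Ω = 23.3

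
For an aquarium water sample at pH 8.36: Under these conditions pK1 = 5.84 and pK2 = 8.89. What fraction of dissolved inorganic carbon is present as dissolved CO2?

α₀ = 0.00233

α₀ = 1 / (1 + K1/[H⁺] + K1K2/[H⁺]²) = 1 / (1 + 10^+2.52 + 10^+1.99)
   = 1 / (1 + 331.13 + 97.724) = 1/429.85 = 0.002326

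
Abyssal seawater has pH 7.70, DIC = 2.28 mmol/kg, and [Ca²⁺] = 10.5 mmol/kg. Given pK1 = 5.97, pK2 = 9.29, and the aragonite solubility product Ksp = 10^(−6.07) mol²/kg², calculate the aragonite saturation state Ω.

Ω = 0.692

α₂ = 1 / (1 + [H⁺]/K2 + [H⁺]²/(K1K2)) = 1 / (1 + 10^+1.59 + 10^-0.14)
   = 1 / (1 + 38.905 + 0.72444) = 1/40.629 = 0.02461
[CO3²⁻] = α₂ × DIC = 0.02461 × 2.28 = 0.05612 mmol/kg
Ksp = 10^(−6.07) = 8.511×10^-7
Ω = [Ca²⁺][CO3²⁻]/Ksp = (10.5×10^-3)(5.612×10^-5) / 8.511×10^-7 = 0.692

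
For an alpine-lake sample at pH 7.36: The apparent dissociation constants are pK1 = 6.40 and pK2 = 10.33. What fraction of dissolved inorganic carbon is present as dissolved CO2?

α₀ = 0.0987

α₀ = 1 / (1 + K1/[H⁺] + K1K2/[H⁺]²) = 1 / (1 + 10^+0.96 + 10^-2.01)
   = 1 / (1 + 9.1201 + 0.0097724) = 1/10.130 = 0.09872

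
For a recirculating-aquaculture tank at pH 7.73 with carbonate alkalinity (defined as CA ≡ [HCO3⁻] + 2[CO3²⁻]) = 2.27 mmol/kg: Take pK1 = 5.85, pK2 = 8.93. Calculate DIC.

DIC = 2.17 mmol/kg

CA = [HCO3⁻] + 2[CO3²⁻] = (α₁ + 2α₂)·DIC
At pH 7.73: [H⁺]/K1 = 10^-1.88 = 0.013183, K2/[H⁺] = 10^-1.20 = 0.063096
α₁ = 1/(1 + 0.013183 + 0.063096) = 1/1.0763 = 0.9291; α₂ = α₁·K2/[H⁺] = 0.05862
α₁ + 2α₂ = 1.0464
DIC = CA / (α₁ + 2α₂) = 2.27 / 1.0464 = 2.17 mmol/kg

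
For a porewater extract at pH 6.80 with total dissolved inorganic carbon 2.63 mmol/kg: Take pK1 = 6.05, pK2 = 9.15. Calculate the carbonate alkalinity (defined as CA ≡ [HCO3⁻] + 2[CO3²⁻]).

CA = 2.24 mmol/kg

CA = [HCO3⁻] + 2[CO3²⁻] = (α₁ + 2α₂)·DIC
At pH 6.80: [H⁺]/K1 = 10^-0.75 = 0.17783, K2/[H⁺] = 10^-2.35 = 0.0044668
α₁ = 1/(1 + 0.17783 + 0.0044668) = 1/1.1823 = 0.8458; α₂ = α₁·K2/[H⁺] = 0.003778
α₁ + 2α₂ = 0.8534
CA = 0.8534 × 2.63 = 2.24 mmol/kg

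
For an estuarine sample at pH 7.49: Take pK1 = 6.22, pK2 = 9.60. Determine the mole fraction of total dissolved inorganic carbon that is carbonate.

α₂ = 1 / (1 + [H⁺]/K2 + [H⁺]²/(K1K2)) = 1 / (1 + 10^+2.11 + 10^+0.84)
   = 1 / (1 + 128.82 + 6.9183) = 1/136.74 = 0.007313

α₂ = 0.00731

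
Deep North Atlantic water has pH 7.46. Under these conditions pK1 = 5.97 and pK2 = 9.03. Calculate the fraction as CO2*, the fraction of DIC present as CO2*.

α₀ = 0.0305

α₀ = 1 / (1 + K1/[H⁺] + K1K2/[H⁺]²) = 1 / (1 + 10^+1.49 + 10^-0.08)
   = 1 / (1 + 30.903 + 0.83176) = 1/32.735 = 0.03055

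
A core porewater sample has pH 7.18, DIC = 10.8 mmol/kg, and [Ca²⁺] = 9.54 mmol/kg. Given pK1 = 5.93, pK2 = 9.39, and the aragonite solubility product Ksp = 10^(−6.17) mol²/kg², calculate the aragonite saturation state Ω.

Ω = 0.884

α₂ = 1 / (1 + [H⁺]/K2 + [H⁺]²/(K1K2)) = 1 / (1 + 10^+2.21 + 10^+0.96)
   = 1 / (1 + 162.18 + 9.1201) = 1/172.30 = 0.005804
[CO3²⁻] = α₂ × DIC = 0.005804 × 10.8 = 0.06268 mmol/kg
Ksp = 10^(−6.17) = 6.761×10^-7
Ω = [Ca²⁺][CO3²⁻]/Ksp = (9.54×10^-3)(6.268×10^-5) / 6.761×10^-7 = 0.884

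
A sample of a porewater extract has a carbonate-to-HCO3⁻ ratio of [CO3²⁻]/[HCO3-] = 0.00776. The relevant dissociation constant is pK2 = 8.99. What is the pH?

From K2 = [H⁺][CO3²⁻]/[HCO3-]:  pH = pK2 + log₁₀([CO3²⁻]/[HCO3-])
log₁₀(0.00776) = -2.110
pH = 8.99 + (-2.110) = 6.88

pH = 6.88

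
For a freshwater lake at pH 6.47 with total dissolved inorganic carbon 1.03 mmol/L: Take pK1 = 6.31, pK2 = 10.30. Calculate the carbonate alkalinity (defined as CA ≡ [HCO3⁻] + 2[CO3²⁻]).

CA = [HCO3⁻] + 2[CO3²⁻] = (α₁ + 2α₂)·DIC
At pH 6.47: [H⁺]/K1 = 10^-0.16 = 0.69183, K2/[H⁺] = 10^-3.83 = 0.00014791
α₁ = 1/(1 + 0.69183 + 0.00014791) = 1/1.6920 = 0.5910; α₂ = α₁·K2/[H⁺] = 8.742×10^-5
α₁ + 2α₂ = 0.5912
CA = 0.5912 × 1.03 = 0.609 mmol/L

CA = 0.609 mmol/L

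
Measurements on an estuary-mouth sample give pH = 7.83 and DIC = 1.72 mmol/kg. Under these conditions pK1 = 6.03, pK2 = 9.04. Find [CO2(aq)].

α₀ = 1 / (1 + K1/[H⁺] + K1K2/[H⁺]²) = 1 / (1 + 10^+1.80 + 10^+0.59)
   = 1 / (1 + 63.096 + 3.8905) = 1/67.986 = 0.01471
[CO2*] = α₀ × DIC = 0.01471 × 1.72 = 0.0253 mmol/kg

[CO2*] = 0.0253 mmol/kg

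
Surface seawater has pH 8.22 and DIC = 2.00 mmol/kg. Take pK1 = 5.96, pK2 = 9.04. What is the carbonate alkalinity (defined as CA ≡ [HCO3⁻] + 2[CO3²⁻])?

CA = [HCO3⁻] + 2[CO3²⁻] = (α₁ + 2α₂)·DIC
At pH 8.22: [H⁺]/K1 = 10^-2.26 = 0.0054954, K2/[H⁺] = 10^-0.82 = 0.15136
α₁ = 1/(1 + 0.0054954 + 0.15136) = 1/1.1569 = 0.8644; α₂ = α₁·K2/[H⁺] = 0.1308
α₁ + 2α₂ = 1.1261
CA = 1.1261 × 2.00 = 2.25 mmol/kg

CA = 2.25 mmol/kg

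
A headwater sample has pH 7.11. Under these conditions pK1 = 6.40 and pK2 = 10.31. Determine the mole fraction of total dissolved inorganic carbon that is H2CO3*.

α₀ = 0.163

α₀ = 1 / (1 + K1/[H⁺] + K1K2/[H⁺]²) = 1 / (1 + 10^+0.71 + 10^-2.49)
   = 1 / (1 + 5.1286 + 0.0032359) = 1/6.1318 = 0.1631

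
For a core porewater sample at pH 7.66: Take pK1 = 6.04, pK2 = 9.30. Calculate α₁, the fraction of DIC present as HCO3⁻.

α₁ = 1 / (1 + [H⁺]/K1 + K2/[H⁺]) = 1 / (1 + 10^-1.62 + 10^-1.64)
   = 1 / (1 + 0.023988 + 0.022909) = 1/1.0469 = 0.9552

α₁ = 0.955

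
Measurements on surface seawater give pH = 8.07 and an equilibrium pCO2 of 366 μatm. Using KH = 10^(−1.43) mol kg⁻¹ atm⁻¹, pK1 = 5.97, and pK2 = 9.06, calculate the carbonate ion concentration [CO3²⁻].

[CO2*] = KH · pCO2 = 10^(−1.43) × 366×10^-6 = 1.360×10^-5 mol/kg
α₀ = 1/(1 + K1/[H⁺] + K1K2/[H⁺]²) = 1/(1 + 10^+2.10 + 10^+1.11) = 0.007154
DIC = [CO2*]/α₀ = 1.360×10^-5 / 0.007154 = 1.901 mmol/kg
[CO3²⁻] = α₂·DIC; α₂ = 0.09217, so [CO3²⁻] = 0.09217 × 1.901 = 0.175 mmol/kg

[CO3²⁻] = 0.175 mmol/kg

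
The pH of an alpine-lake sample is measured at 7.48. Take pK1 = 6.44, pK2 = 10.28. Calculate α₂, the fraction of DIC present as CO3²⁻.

α₂ = 0.00145

α₂ = 1 / (1 + [H⁺]/K2 + [H⁺]²/(K1K2)) = 1 / (1 + 10^+2.80 + 10^+1.76)
   = 1 / (1 + 630.96 + 57.544) = 1/689.50 = 0.001450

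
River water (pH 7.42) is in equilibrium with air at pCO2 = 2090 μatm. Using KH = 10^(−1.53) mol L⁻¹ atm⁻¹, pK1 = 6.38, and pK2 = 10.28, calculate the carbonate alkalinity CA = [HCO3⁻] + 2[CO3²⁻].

CA = 0.678 mmol/L

[CO2*] = KH · pCO2 = 10^(−1.53) × 2090×10^-6 = 6.168×10^-5 mol/L
α₀ = 1/(1 + K1/[H⁺] + K1K2/[H⁺]²) = 1/(1 + 10^+1.04 + 10^-1.82) = 0.08347
DIC = [CO2*]/α₀ = 6.168×10^-5 / 0.08347 = 0.7389 mmol/L
CA = (α₁ + 2α₂)·DIC = (0.9153 + 2×0.001263) × 0.7389 = 0.678 mmol/L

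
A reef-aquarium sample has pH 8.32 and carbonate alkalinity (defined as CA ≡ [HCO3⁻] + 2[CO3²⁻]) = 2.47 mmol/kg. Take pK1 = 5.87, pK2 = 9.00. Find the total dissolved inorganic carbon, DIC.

DIC = 2.11 mmol/kg

CA = [HCO3⁻] + 2[CO3²⁻] = (α₁ + 2α₂)·DIC
At pH 8.32: [H⁺]/K1 = 10^-2.45 = 0.0035481, K2/[H⁺] = 10^-0.68 = 0.20893
α₁ = 1/(1 + 0.0035481 + 0.20893) = 1/1.2125 = 0.8248; α₂ = α₁·K2/[H⁺] = 0.1723
α₁ + 2α₂ = 1.1694
DIC = CA / (α₁ + 2α₂) = 2.47 / 1.1694 = 2.11 mmol/kg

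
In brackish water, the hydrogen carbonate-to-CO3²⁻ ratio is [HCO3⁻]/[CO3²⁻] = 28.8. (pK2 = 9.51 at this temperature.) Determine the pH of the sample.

From K2 = [H⁺][CO3²⁻]/[HCO3⁻]:  pH = pK2 − log₁₀([HCO3⁻]/[CO3²⁻])
log₁₀(28.8) = +1.459
pH = 9.51 − (+1.459) = 8.05

pH = 8.05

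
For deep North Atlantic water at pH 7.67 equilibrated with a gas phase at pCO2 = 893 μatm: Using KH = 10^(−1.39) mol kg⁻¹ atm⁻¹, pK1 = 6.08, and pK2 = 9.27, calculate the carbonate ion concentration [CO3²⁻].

[CO3²⁻] = 0.0356 mmol/kg

[CO2*] = KH · pCO2 = 10^(−1.39) × 893×10^-6 = 3.638×10^-5 mol/kg
α₀ = 1/(1 + K1/[H⁺] + K1K2/[H⁺]²) = 1/(1 + 10^+1.59 + 10^-0.01) = 0.02446
DIC = [CO2*]/α₀ = 3.638×10^-5 / 0.02446 = 1.487 mmol/kg
[CO3²⁻] = α₂·DIC; α₂ = 0.02390, so [CO3²⁻] = 0.02390 × 1.487 = 0.0356 mmol/kg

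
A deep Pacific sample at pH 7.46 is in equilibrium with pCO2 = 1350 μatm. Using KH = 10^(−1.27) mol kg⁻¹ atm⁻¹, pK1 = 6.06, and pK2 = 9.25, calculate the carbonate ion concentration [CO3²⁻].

[CO2*] = KH · pCO2 = 10^(−1.27) × 1350×10^-6 = 7.250×10^-5 mol/kg
α₀ = 1/(1 + K1/[H⁺] + K1K2/[H⁺]²) = 1/(1 + 10^+1.40 + 10^-0.39) = 0.03770
DIC = [CO2*]/α₀ = 7.250×10^-5 / 0.03770 = 1.923 mmol/kg
[CO3²⁻] = α₂·DIC; α₂ = 0.01536, so [CO3²⁻] = 0.01536 × 1.923 = 0.0295 mmol/kg

[CO3²⁻] = 0.0295 mmol/kg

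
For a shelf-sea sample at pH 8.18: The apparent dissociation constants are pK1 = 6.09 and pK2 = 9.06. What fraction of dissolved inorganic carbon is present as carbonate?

α₂ = 1 / (1 + [H⁺]/K2 + [H⁺]²/(K1K2)) = 1 / (1 + 10^+0.88 + 10^-1.21)
   = 1 / (1 + 7.5858 + 0.061660) = 1/8.6474 = 0.1156

α₂ = 0.116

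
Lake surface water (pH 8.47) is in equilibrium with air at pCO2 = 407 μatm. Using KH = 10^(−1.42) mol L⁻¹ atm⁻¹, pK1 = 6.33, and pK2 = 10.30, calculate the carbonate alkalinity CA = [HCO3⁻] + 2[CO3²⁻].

CA = 2.20 mmol/L

[CO2*] = KH · pCO2 = 10^(−1.42) × 407×10^-6 = 1.547×10^-5 mol/L
α₀ = 1/(1 + K1/[H⁺] + K1K2/[H⁺]²) = 1/(1 + 10^+2.14 + 10^+0.31) = 0.007088
DIC = [CO2*]/α₀ = 1.547×10^-5 / 0.007088 = 2.183 mmol/L
CA = (α₁ + 2α₂)·DIC = (0.9784 + 2×0.01447) × 2.183 = 2.20 mmol/L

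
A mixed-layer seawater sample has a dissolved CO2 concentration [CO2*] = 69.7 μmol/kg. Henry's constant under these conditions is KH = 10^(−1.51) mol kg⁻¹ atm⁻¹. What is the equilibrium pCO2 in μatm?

pCO2 = 2260 μatm

KH = 10^(−1.51) = 3.090×10^-2 mol kg⁻¹ atm⁻¹
pCO2 = [CO2*]/KH = 69.7×10^-6 / 3.090×10^-2 = 2.26×10^-3 atm = 2260 μatm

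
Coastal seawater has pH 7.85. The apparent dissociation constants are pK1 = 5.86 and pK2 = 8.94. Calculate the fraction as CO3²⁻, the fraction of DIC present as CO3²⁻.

α₂ = 1 / (1 + [H⁺]/K2 + [H⁺]²/(K1K2)) = 1 / (1 + 10^+1.09 + 10^-0.90)
   = 1 / (1 + 12.303 + 0.12589) = 1/13.429 = 0.07447

α₂ = 0.0745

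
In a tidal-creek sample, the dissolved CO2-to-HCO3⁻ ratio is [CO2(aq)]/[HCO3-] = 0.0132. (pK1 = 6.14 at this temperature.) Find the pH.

pH = 8.02

From K1 = [H⁺][HCO3-]/[CO2(aq)]:  pH = pK1 − log₁₀([CO2(aq)]/[HCO3-])
log₁₀(0.0132) = -1.879
pH = 6.14 − (-1.879) = 8.02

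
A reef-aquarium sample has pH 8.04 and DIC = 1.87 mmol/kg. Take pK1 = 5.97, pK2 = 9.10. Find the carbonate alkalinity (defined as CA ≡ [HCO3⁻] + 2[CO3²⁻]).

CA = 2.00 mmol/kg

CA = [HCO3⁻] + 2[CO3²⁻] = (α₁ + 2α₂)·DIC
At pH 8.04: [H⁺]/K1 = 10^-2.07 = 0.0085114, K2/[H⁺] = 10^-1.06 = 0.087096
α₁ = 1/(1 + 0.0085114 + 0.087096) = 1/1.0956 = 0.9127; α₂ = α₁·K2/[H⁺] = 0.07950
α₁ + 2α₂ = 1.0717
CA = 1.0717 × 1.87 = 2.00 mmol/kg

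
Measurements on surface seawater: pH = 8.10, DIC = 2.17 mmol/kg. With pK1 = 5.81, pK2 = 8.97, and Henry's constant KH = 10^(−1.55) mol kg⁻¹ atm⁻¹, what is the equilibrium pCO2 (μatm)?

pCO2 = 346 μatm

α₀ = 1 / (1 + K1/[H⁺] + K1K2/[H⁺]²) = 1 / (1 + 10^+2.29 + 10^+1.42)
   = 1 / (1 + 194.98 + 26.303) = 1/222.29 = 0.004499
[CO2*] = α₀ × DIC = 0.004499 × 2.17 = 0.009762 mmol/kg = 9.762 μmol/kg
pCO2 = [CO2*]/KH = 9.762×10^-6 / 2.818×10^-2 = 346 μatm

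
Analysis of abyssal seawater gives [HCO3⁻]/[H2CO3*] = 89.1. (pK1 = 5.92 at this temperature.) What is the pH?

pH = 7.87

From K1 = [H⁺][HCO3⁻]/[H2CO3*]:  pH = pK1 + log₁₀([HCO3⁻]/[H2CO3*])
log₁₀(89.1) = +1.950
pH = 5.92 + (+1.950) = 7.87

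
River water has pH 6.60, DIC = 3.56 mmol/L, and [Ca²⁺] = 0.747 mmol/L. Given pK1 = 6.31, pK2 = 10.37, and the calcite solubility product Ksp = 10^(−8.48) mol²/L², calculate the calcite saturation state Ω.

α₂ = 1 / (1 + [H⁺]/K2 + [H⁺]²/(K1K2)) = 1 / (1 + 10^+3.77 + 10^+3.48)
   = 1 / (1 + 5888.4 + 3020.0) = 1/8909.4 = 0.0001122
[CO3²⁻] = α₂ × DIC = 0.0001122 × 3.56 = 0.0003996 mmol/L = 0.3996 μmol/L
Ksp = 10^(−8.48) = 3.311×10^-9
Ω = [Ca²⁺][CO3²⁻]/Ksp = (0.747×10^-3)(3.996×10^-7) / 3.311×10^-9 = 0.0901

Ω = 0.0901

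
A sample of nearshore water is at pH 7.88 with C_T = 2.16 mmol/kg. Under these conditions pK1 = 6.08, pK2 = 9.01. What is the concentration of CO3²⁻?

[CO3²⁻] = 0.147 mmol/kg

α₂ = 1 / (1 + [H⁺]/K2 + [H⁺]²/(K1K2)) = 1 / (1 + 10^+1.13 + 10^-0.67)
   = 1 / (1 + 13.490 + 0.21380) = 1/14.703 = 0.06801
[CO3²⁻] = α₂ × DIC = 0.06801 × 2.16 = 0.147 mmol/kg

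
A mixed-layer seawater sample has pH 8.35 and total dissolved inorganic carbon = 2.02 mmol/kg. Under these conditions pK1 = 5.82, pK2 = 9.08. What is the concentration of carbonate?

α₂ = 1 / (1 + [H⁺]/K2 + [H⁺]²/(K1K2)) = 1 / (1 + 10^+0.73 + 10^-1.80)
   = 1 / (1 + 5.3703 + 0.015849) = 1/6.3862 = 0.1566
[CO3²⁻] = α₂ × DIC = 0.1566 × 2.02 = 0.316 mmol/kg

[CO3²⁻] = 0.316 mmol/kg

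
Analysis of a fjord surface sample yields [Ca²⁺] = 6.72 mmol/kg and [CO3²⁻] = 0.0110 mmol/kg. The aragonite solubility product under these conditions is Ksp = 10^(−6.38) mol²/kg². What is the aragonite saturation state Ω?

Ksp = 10^(−6.38) = 4.169×10^-7
Ω = [Ca²⁺][CO3²⁻]/Ksp = (6.72×10^-3)(0.0110×10^-3) / 4.169×10^-7 = 0.177

Ω = 0.177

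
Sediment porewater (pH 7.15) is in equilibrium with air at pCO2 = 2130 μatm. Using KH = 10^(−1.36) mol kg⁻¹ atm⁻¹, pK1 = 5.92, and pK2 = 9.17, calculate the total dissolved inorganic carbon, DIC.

DIC = 1.69 mmol/kg

[CO2*] = KH · pCO2 = 10^(−1.36) × 2130×10^-6 = 9.298×10^-5 mol/kg
α₀ = 1/(1 + K1/[H⁺] + K1K2/[H⁺]²) = 1/(1 + 10^+1.23 + 10^-0.79) = 0.05511
DIC = [CO2*]/α₀ = 9.298×10^-5 / 0.05511 = 1.69 mmol/kg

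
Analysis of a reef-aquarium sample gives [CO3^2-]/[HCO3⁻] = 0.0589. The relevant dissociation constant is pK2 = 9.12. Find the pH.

pH = 7.89

From K2 = [H⁺][CO3^2-]/[HCO3⁻]:  pH = pK2 + log₁₀([CO3^2-]/[HCO3⁻])
log₁₀(0.0589) = -1.230
pH = 9.12 + (-1.230) = 7.89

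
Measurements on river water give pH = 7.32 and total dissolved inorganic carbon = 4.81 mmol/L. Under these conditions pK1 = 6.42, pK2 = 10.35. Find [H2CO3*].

α₀ = 1 / (1 + K1/[H⁺] + K1K2/[H⁺]²) = 1 / (1 + 10^+0.90 + 10^-2.13)
   = 1 / (1 + 7.9433 + 0.0074131) = 1/8.9507 = 0.1117
[CO2*] = α₀ × DIC = 0.1117 × 4.81 = 0.537 mmol/L

[CO2*] = 0.537 mmol/L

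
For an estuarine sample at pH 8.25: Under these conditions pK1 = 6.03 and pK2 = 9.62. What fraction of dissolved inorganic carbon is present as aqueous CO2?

α₀ = 0.00575

α₀ = 1 / (1 + K1/[H⁺] + K1K2/[H⁺]²) = 1 / (1 + 10^+2.22 + 10^+0.85)
   = 1 / (1 + 165.96 + 7.0795) = 1/174.04 = 0.005746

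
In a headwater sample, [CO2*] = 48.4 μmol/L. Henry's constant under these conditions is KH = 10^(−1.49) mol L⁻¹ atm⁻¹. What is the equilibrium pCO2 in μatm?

KH = 10^(−1.49) = 3.236×10^-2 mol L⁻¹ atm⁻¹
pCO2 = [CO2*]/KH = 48.4×10^-6 / 3.236×10^-2 = 1.50×10^-3 atm = 1500 μatm

pCO2 = 1500 μatm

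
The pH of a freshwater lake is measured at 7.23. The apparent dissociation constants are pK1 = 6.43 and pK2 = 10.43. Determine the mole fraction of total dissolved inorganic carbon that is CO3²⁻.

α₂ = 0.000544

α₂ = 1 / (1 + [H⁺]/K2 + [H⁺]²/(K1K2)) = 1 / (1 + 10^+3.20 + 10^+2.40)
   = 1 / (1 + 1584.9 + 251.19) = 1/1837.1 = 0.0005443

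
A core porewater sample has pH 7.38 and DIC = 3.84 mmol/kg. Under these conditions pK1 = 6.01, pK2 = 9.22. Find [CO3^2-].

[CO3²⁻] = 0.0525 mmol/kg

α₂ = 1 / (1 + [H⁺]/K2 + [H⁺]²/(K1K2)) = 1 / (1 + 10^+1.84 + 10^+0.47)
   = 1 / (1 + 69.183 + 2.9512) = 1/73.134 = 0.01367
[CO3²⁻] = α₂ × DIC = 0.01367 × 3.84 = 0.0525 mmol/kg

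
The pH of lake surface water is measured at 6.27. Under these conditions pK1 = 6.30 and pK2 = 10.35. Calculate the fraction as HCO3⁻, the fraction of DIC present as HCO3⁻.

α₁ = 1 / (1 + [H⁺]/K1 + K2/[H⁺]) = 1 / (1 + 10^+0.03 + 10^-4.08)
   = 1 / (1 + 1.0715 + 8.3176×10^-5) = 1/2.0716 = 0.4827

α₁ = 0.483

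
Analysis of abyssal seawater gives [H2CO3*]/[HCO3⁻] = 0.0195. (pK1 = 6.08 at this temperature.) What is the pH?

From K1 = [H⁺][HCO3⁻]/[H2CO3*]:  pH = pK1 − log₁₀([H2CO3*]/[HCO3⁻])
log₁₀(0.0195) = -1.710
pH = 6.08 − (-1.710) = 7.79

pH = 7.79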